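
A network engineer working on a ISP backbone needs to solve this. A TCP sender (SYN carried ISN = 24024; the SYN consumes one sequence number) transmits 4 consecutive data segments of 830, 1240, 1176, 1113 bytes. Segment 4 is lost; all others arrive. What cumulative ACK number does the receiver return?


SYN uses sequence number 24024; first data byte = ISN + 1 = 24025.
Segment 1: SEQ = 24025, len = 830 B, covers [24025, 24854]
Segment 2: SEQ = 24855, len = 1240 B, covers [24855, 26094]
Segment 3: SEQ = 26095, len = 1176 B, covers [26095, 27270]
Segment 4: SEQ = 27271, len = 1113 B, covers [27271, 28383] [LOST]
In-order data received: bytes [24025, 27270] (segments 1..3).
Segment 4 missing -> gap begins at byte 27271.
Cumulative ACK = next expected in-order byte = 24025 + 830 + 1240 + 1176 = 27271

27271


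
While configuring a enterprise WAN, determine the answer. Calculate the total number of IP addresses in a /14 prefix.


Given: CIDR prefix /14
Host bits = 32 - 14 = 18
Total addresses = 2^18 = 262144

262144


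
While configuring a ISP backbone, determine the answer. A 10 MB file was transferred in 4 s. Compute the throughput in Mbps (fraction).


Given: file = 10 MB, time = 4 s
File in Mb = 10 * 8 = 80 Mb
Throughput = 80 / 4 Mbps
Throughput = 20 Mbps

20


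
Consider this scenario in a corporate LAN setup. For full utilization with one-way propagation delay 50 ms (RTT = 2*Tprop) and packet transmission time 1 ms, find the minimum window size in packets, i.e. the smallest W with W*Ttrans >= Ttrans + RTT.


Given: Ttrans = 1 ms, RTT = 100 ms (= 2 * Tprop, Tprop = 50 ms)
Time until first ACK returns = Ttrans + RTT = 1 + 100 = 101 ms
Need W * Ttrans >= Ttrans + RTT  ->  W >= (Ttrans + RTT) / Ttrans
(Ttrans + RTT) / Ttrans = 101 / 1 = 101
W_min = ceil(101) = 101

101


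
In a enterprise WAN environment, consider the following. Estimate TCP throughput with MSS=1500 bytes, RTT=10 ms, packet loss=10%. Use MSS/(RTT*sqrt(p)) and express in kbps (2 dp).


Given: MSS = 1500 bytes, RTT = 10 ms, loss = 10%
RTT in seconds = 10 / 1000 = 0.01
Loss rate = 10% = 0.1
sqrt(loss) = sqrt(0.1) = 0.316227766017
Throughput (bytes/s) = 1500 / (0.01 * 0.316227766017) = 474341.6490
Throughput (kbps) = 474341.6490 * 8 / 1000 = 3794.733192 -> 3794.73 kbps (2 dp)

3794.73


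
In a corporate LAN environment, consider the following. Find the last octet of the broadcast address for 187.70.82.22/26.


Given: IP = 187.70.82.22, prefix = /26
Host bits = 32 - 26 = 6
Network last octet = 22 AND mask = 0
Host part size = 2^6 - 1 = 63
Broadcast last octet = 0 OR 63 = 63

63


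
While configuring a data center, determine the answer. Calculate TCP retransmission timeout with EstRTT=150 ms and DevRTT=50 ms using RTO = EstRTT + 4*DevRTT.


Given: EstRTT = 150 ms, DevRTT = 50 ms
Timeout = EstRTT + 4 * DevRTT
4 * DevRTT = 4 * 50 = 200
Timeout = 150 + 200 = 350 ms

350


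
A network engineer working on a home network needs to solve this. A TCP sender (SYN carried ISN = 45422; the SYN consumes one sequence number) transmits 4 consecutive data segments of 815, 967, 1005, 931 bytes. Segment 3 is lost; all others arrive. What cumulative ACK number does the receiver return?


SYN uses sequence number 45422; first data byte = ISN + 1 = 45423.
Segment 1: SEQ = 45423, len = 815 B, covers [45423, 46237]
Segment 2: SEQ = 46238, len = 967 B, covers [46238, 47204]
Segment 3: SEQ = 47205, len = 1005 B, covers [47205, 48209] [LOST]
Segment 4: SEQ = 48210, len = 931 B, covers [48210, 49140]
In-order data received: bytes [45423, 47204] (segments 1..2).
Segment 3 missing -> gap begins at byte 47205; later segments buffered out of order.
Cumulative ACK = next expected in-order byte = 45423 + 815 + 967 = 47205

47205


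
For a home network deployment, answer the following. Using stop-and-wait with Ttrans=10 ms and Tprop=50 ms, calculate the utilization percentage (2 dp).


Given: Ttrans = 10 ms, Tprop = 50 ms
RTT = 2 * Tprop = 2 * 50 = 100 ms
U = Ttrans / (Ttrans + RTT)
U = 10 / (10 + 100)
U = 10 / 110 = 0.090909
U% = 9.09%

9.09


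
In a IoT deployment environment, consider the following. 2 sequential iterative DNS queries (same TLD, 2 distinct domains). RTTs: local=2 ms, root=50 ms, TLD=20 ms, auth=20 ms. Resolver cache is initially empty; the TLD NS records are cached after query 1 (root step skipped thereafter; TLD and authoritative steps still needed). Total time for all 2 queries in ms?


Lookup 1 (cold cache): local + root + TLD + auth = 2 + 50 + 20 + 20 = 92 ms
Lookups 2..2 (TLD NS cached -> skip root; new domain -> still ask TLD and auth): local + TLD + auth = 2 + 20 + 20 = 42 ms each
Remaining 1 lookups: 1 * 42 = 42 ms
Total = 92 + 42 = 134 ms

134


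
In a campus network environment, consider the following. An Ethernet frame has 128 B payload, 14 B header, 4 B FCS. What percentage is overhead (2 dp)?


Given: payload = 128 B, header = 14 B, trailer = 4 B
Overhead bytes = header + trailer = 14 + 4 = 18
Total frame = payload + overhead = 128 + 18 = 146
Overhead % = 18 / 146 * 100 = 12.3288% -> 12.33% (2 dp)

12.33


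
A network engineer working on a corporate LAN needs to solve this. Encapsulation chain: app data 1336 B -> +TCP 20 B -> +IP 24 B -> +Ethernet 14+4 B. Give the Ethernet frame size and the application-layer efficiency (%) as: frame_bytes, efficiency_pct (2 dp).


TCP segment = 1336 + 20 = 1356 B
IP packet = 1356 + 24 = 1380 B
Ethernet frame = 1380 + 14 + 4 = 1398 B
Efficiency = app / frame = 1336 / 1398 = 0.955651 = 95.5651% -> 95.57% (2 dp)

1398, 95.57


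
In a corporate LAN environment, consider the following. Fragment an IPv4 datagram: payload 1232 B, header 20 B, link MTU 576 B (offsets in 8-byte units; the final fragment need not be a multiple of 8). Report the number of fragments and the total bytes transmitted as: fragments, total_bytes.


Max data per non-final fragment = floor((MTU - header)/8)*8 = floor((576 - 20)/8)*8 = floor(556/8)*8 = 552 B
Final fragment needs no 8-byte alignment: it can carry up to MTU - header = 556 B
Non-final fragments needed = ceil((payload - 556) / 552) = ceil(676/552) = ceil(1.2246) = 2
Number of fragments = 2 + 1 = 3
Fragment sizes (data): 2 * 552 B + 128 B (last, 128 <= 556 OK)
Total bytes sent = payload + n_frags * header = 1232 + 3*20 = 1232 + 60 = 1292 B

3, 1292


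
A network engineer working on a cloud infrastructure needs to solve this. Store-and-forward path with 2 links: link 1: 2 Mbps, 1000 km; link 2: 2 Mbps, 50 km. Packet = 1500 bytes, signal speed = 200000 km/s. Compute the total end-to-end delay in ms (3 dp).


Packet = 1500 bytes = 12000 bits. Store-and-forward: sum (t_trans + t_prop) per link.
Link 1: t_trans = 12000/(2*10^6) s = 6.0000 ms; t_prop = 1000/200000 s = 5.0000 ms; subtotal = 11.0000 ms
Link 2: t_trans = 12000/(2*10^6) s = 6.0000 ms; t_prop = 50/200000 s = 0.2500 ms; subtotal = 6.2500 ms
End-to-end = 11.0000 + 6.2500 = 17.2500 ms -> 17.250 ms (3 dp)

17.250


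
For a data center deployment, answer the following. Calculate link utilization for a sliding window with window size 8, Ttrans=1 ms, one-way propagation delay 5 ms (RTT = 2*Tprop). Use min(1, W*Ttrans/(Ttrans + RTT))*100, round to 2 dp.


Given: W = 8, Ttrans = 1 ms, RTT = 10 ms (= 2 * Tprop, Tprop = 5 ms)
Cycle time = Ttrans + RTT = 1 + 10 = 11 ms (first packet sent until its ACK returns)
W * Ttrans = 8 * 1 = 8 ms of sending per cycle
W * Ttrans / (Ttrans + RTT) = 8 / 11 = 0.727273
U = min(1, 0.727273) = 0.727273
U% = 72.73%

72.73


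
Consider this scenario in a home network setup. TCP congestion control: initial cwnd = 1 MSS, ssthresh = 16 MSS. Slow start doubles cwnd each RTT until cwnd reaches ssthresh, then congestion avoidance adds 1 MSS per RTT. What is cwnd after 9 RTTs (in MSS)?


RTT 0: cwnd = 1 MSS (initial)
RTT 1: cwnd = 2 MSS (slow start, doubled)
RTT 2: cwnd = 4 MSS (slow start, doubled)
RTT 3: cwnd = 8 MSS (slow start, doubled)
RTT 4: cwnd = 16 MSS (slow start, doubled)
RTT 5: cwnd = 17 MSS (congestion avoidance, +1)
RTT 6: cwnd = 18 MSS (congestion avoidance, +1)
RTT 7: cwnd = 19 MSS (congestion avoidance, +1)
RTT 8: cwnd = 20 MSS (congestion avoidance, +1)
RTT 9: cwnd = 21 MSS (congestion avoidance, +1)

21


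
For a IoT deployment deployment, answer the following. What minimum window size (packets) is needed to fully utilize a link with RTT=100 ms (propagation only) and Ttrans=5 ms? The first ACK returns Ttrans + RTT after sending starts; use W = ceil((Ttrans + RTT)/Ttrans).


Given: Ttrans = 5 ms, RTT = 100 ms (= 2 * Tprop, Tprop = 50 ms)
Time until first ACK returns = Ttrans + RTT = 5 + 100 = 105 ms
Need W * Ttrans >= Ttrans + RTT  ->  W >= (Ttrans + RTT) / Ttrans
(Ttrans + RTT) / Ttrans = 105 / 5 = 21
W_min = ceil(21) = 21

21


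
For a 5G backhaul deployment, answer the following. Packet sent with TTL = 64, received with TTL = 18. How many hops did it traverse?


Given: initial TTL = 64, received TTL = 18
Hops = initial TTL - received TTL
Hops = 64 - 18 = 46

46


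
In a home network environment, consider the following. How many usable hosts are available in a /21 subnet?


Given: subnet mask /21
Host bits = 32 - 21 = 11
Total addresses = 2^11 = 2048
Usable hosts = 2048 - 2 (network + broadcast) = 2046

2046


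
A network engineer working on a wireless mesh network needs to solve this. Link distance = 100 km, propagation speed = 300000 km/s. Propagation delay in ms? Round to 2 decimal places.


Given: distance = 100 km, speed = 300000 km/s
Delay = distance / speed = 100 / 300000 seconds
Delay in ms = 100 * 1000 / 300000
Delay = 0.3333 ms
Rounded to 2 dp = 0.33 ms

0.33


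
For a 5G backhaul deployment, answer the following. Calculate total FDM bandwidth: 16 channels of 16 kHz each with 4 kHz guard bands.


Given: 16 channels, 16 kHz each, guard = 4 kHz
Channel bandwidth = 16 * 16 = 256 kHz
Guard bands = 15 gaps * 4 kHz = 60 kHz
Total = 256 + 60 = 316 kHz

316


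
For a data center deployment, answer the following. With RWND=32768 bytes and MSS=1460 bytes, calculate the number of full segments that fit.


Given: RWND = 32768 bytes, MSS = 1460 bytes
Full segments = floor(RWND / MSS)
Full segments = floor(32768 / 1460)
Full segments = floor(22.4438) = 22

22


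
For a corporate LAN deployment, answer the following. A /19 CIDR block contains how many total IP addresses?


Given: CIDR prefix /19
Host bits = 32 - 19 = 13
Total addresses = 2^13 = 8192

8192


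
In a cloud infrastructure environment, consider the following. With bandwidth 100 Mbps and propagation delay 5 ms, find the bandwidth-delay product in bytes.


Given: bandwidth = 100 Mbps, delay = 5 ms
BDP in bits = 100 * 10^6 * 5 / 1000
BDP in bits = 500000
BDP in bytes = 500000 / 8 = 62500

62500


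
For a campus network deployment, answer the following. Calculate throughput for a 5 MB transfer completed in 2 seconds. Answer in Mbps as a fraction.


Given: file = 5 MB, time = 2 s
File in Mb = 5 * 8 = 40 Mb
Throughput = 40 / 2 Mbps
Throughput = 20 Mbps

20


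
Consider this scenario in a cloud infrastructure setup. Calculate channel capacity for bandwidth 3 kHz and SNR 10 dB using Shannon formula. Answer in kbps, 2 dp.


Given: B = 3 kHz, SNR = 10 dB
SNR linear = 10^(10/10) = 10
1 + SNR = 11
log2(11) = 3.4594316186
C = 3 * 1000 * 3.4594316186 = 10378.2949 bps
C = 10.378295 kbps -> 10.38 kbps (2 dp)

10.38


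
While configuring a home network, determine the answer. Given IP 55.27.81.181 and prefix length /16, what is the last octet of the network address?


Given: IP = 55.27.81.181, prefix = /16
Subnet mask = 255.255.0.0
Last octet of IP: 181
Last octet of mask: 0
Network last octet = 181 AND 0 = 0

0


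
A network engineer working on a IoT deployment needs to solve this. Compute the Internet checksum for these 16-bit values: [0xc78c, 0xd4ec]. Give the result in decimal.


Given words: [0xc78c, 0xd4ec]
Step 1: Sum all words
Raw sum = 51084 + 54508 = 105592
Step 2: Fold carry: (40056 + 1) = 40057
One's complement = ~40057 & 0xFFFF = 25478

25478


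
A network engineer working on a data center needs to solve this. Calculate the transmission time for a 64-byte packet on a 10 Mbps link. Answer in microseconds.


Given: packet = 64 bytes, bandwidth = 10 Mbps
Packet in bits = 64 * 8 = 512 bits
Bandwidth = 10 * 10^6 = 10000000 bps
Time = 512 / 10000000 seconds
Time in us = 512 * 10^6 / 10000000 = 51.2

51.2


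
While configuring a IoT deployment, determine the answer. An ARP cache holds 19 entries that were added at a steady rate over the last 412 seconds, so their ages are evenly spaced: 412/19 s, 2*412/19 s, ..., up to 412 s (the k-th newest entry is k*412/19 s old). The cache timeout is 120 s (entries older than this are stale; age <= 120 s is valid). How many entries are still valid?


Ages are k * 412/19 s for k = 1..19 (spacing = 21.6842 s).
Entry k is valid iff k * 412/19 <= 120 iff k <= 19 * 120 / 412 = 5.5340
n_valid = floor(5.5340) = 5
(n_stale = 19 - 5 = 14)

5


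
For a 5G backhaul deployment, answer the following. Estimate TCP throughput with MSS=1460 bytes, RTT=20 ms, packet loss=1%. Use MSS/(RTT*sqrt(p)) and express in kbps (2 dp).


Given: MSS = 1460 bytes, RTT = 20 ms, loss = 1%
RTT in seconds = 20 / 1000 = 0.02
Loss rate = 1% = 0.01
sqrt(loss) = sqrt(0.01) = 0.1
Throughput (bytes/s) = 1460 / (0.02 * 0.1) = 730000.0000
Throughput (kbps) = 730000.0000 * 8 / 1000 = 5840.000000 -> 5840.00 kbps (2 dp)

5840.00


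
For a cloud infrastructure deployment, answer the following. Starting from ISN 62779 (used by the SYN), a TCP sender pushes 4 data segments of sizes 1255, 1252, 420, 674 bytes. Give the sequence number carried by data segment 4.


The SYN occupies sequence number ISN = 62779, so the first data byte is ISN + 1 = 62780.
SEQ of data segment i = (ISN + 1) + sum of payload sizes of segments 1..i-1.
Segment 1: SEQ = 62780, payload = 1255 bytes
Segment 2: SEQ = 64035, payload = 1252 bytes
Segment 3: SEQ = 65287, payload = 420 bytes
Segment 4: SEQ = 65707, payload = 674 bytes
SEQ of segment 4 = 62780 + 1255 + 1252 + 420 = 65707

65707


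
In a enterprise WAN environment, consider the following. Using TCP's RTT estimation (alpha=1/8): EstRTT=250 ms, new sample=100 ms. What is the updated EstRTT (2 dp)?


Given: EstRTT = 250 ms, SampleRTT = 100 ms, alpha = 1/8
New EstRTT = (1 - alpha) * EstRTT + alpha * SampleRTT
(7/8) * 250 = 218.75
(1/8) * 100 = 12.5
New EstRTT = 218.75 + 12.5 = 231.25 ms -> 231.25 ms (2 dp)

231.25


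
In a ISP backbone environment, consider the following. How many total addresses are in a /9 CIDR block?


Given: CIDR prefix /9
Host bits = 32 - 9 = 23
Total addresses = 2^23 = 8388608

8388608


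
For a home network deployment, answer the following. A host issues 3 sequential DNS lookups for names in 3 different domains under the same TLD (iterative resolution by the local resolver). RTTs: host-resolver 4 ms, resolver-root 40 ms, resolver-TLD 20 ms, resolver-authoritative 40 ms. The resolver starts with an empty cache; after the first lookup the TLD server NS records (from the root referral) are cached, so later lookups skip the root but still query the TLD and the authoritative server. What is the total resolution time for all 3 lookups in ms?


Lookup 1 (cold cache): local + root + TLD + auth = 4 + 40 + 20 + 40 = 104 ms
Lookups 2..3 (TLD NS cached -> skip root; new domain -> still ask TLD and auth): local + TLD + auth = 4 + 20 + 40 = 64 ms each
Remaining 2 lookups: 2 * 64 = 128 ms
Total = 104 + 128 = 232 ms

232


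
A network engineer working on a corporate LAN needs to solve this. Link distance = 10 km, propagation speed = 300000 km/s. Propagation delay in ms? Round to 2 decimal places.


Given: distance = 10 km, speed = 300000 km/s
Delay = distance / speed = 10 / 300000 seconds
Delay in ms = 10 * 1000 / 300000
Delay = 0.0333 ms
Rounded to 2 dp = 0.03 ms

0.03


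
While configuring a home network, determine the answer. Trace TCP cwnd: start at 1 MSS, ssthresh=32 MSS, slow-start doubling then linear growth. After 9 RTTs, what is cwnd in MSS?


RTT 0: cwnd = 1 MSS (initial)
RTT 1: cwnd = 2 MSS (slow start, doubled)
RTT 2: cwnd = 4 MSS (slow start, doubled)
RTT 3: cwnd = 8 MSS (slow start, doubled)
RTT 4: cwnd = 16 MSS (slow start, doubled)
RTT 5: cwnd = 32 MSS (slow start, doubled)
RTT 6: cwnd = 33 MSS (congestion avoidance, +1)
RTT 7: cwnd = 34 MSS (congestion avoidance, +1)
RTT 8: cwnd = 35 MSS (congestion avoidance, +1)
RTT 9: cwnd = 36 MSS (congestion avoidance, +1)

36


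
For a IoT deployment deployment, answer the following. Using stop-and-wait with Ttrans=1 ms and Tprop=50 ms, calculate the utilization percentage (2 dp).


Given: Ttrans = 1 ms, Tprop = 50 ms
RTT = 2 * Tprop = 2 * 50 = 100 ms
U = Ttrans / (Ttrans + RTT)
U = 1 / (1 + 100)
U = 1 / 101 = 0.009901
U% = 0.99%

0.99


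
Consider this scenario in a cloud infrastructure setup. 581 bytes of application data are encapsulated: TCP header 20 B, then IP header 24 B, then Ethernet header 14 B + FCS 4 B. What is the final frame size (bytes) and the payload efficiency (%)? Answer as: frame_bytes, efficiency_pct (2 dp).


TCP segment = 581 + 20 = 601 B
IP packet = 601 + 24 = 625 B
Ethernet frame = 625 + 14 + 4 = 643 B
Efficiency = app / frame = 581 / 643 = 0.903577 = 90.3577% -> 90.36% (2 dp)

643, 90.36


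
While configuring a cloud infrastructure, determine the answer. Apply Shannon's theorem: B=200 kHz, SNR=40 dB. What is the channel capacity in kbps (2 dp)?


Given: B = 200 kHz, SNR = 40 dB
SNR linear = 10^(40/10) = 10000
1 + SNR = 10001
log2(10001) = 13.2878566418
C = 200 * 1000 * 13.2878566418 = 2657571.3284 bps
C = 2657.571328 kbps -> 2657.57 kbps (2 dp)

2657.57


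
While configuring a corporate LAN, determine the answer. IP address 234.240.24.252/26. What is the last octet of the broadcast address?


Given: IP = 234.240.24.252, prefix = /26
Host bits = 32 - 26 = 6
Network last octet = 252 AND mask = 192
Host part size = 2^6 - 1 = 63
Broadcast last octet = 192 OR 63 = 255

255


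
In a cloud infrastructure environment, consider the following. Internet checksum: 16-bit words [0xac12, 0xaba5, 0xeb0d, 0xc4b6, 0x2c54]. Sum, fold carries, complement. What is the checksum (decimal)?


Given words: [0xac12, 0xaba5, 0xeb0d, 0xc4b6, 0x2c54]
Step 1: Sum all words
Raw sum = 44050 + 43941 + 60173 + 50358 + 11348 = 209870
Step 2: Fold carry: (13262 + 3) = 13265
One's complement = ~13265 & 0xFFFF = 52270

52270


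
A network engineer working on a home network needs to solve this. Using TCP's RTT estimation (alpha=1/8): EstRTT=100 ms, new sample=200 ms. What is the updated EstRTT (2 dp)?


Given: EstRTT = 100 ms, SampleRTT = 200 ms, alpha = 1/8
New EstRTT = (1 - alpha) * EstRTT + alpha * SampleRTT
(7/8) * 100 = 87.5
(1/8) * 200 = 25
New EstRTT = 87.5 + 25 = 112.5 ms -> 112.50 ms (2 dp)

112.50


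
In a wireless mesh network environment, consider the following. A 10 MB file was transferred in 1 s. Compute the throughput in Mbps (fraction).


Given: file = 10 MB, time = 1 s
File in Mb = 10 * 8 = 80 Mb
Throughput = 80 / 1 Mbps
Throughput = 80 Mbps

80


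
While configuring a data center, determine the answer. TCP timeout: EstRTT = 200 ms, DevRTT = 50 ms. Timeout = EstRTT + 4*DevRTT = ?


Given: EstRTT = 200 ms, DevRTT = 50 ms
Timeout = EstRTT + 4 * DevRTT
4 * DevRTT = 4 * 50 = 200
Timeout = 200 + 200 = 400 ms

400


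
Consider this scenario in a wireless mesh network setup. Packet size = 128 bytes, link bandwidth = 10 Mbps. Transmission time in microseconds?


Given: packet = 128 bytes, bandwidth = 10 Mbps
Packet in bits = 128 * 8 = 1024 bits
Bandwidth = 10 * 10^6 = 10000000 bps
Time = 1024 / 10000000 seconds
Time in us = 1024 * 10^6 / 10000000 = 102.4

102.4


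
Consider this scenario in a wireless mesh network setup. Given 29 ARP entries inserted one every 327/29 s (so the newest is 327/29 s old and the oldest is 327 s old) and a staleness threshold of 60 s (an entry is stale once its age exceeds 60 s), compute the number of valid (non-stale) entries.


Ages are k * 327/29 s for k = 1..29 (spacing = 11.2759 s).
Entry k is valid iff k * 327/29 <= 60 iff k <= 29 * 60 / 327 = 5.3211
n_valid = floor(5.3211) = 5
(n_stale = 29 - 5 = 24)

5


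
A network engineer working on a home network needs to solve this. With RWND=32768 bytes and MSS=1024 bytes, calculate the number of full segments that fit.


Given: RWND = 32768 bytes, MSS = 1024 bytes
Full segments = floor(RWND / MSS)
Full segments = floor(32768 / 1024)
Full segments = floor(32.0) = 32

32


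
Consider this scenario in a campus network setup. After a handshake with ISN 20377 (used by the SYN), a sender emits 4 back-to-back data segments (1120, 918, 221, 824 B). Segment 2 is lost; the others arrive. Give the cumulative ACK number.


SYN uses sequence number 20377; first data byte = ISN + 1 = 20378.
Segment 1: SEQ = 20378, len = 1120 B, covers [20378, 21497]
Segment 2: SEQ = 21498, len = 918 B, covers [21498, 22415] [LOST]
Segment 3: SEQ = 22416, len = 221 B, covers [22416, 22636]
Segment 4: SEQ = 22637, len = 824 B, covers [22637, 23460]
In-order data received: bytes [20378, 21497] (segments 1..1).
Segment 2 missing -> gap begins at byte 21498; later segments buffered out of order.
Cumulative ACK = next expected in-order byte = 20378 + 1120 = 21498

21498


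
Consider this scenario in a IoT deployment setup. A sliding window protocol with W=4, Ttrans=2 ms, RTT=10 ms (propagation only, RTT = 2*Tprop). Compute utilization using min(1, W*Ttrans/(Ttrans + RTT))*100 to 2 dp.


Given: W = 4, Ttrans = 2 ms, RTT = 10 ms (= 2 * Tprop, Tprop = 5 ms)
Cycle time = Ttrans + RTT = 2 + 10 = 12 ms (first packet sent until its ACK returns)
W * Ttrans = 4 * 2 = 8 ms of sending per cycle
W * Ttrans / (Ttrans + RTT) = 8 / 12 = 0.666667
U = min(1, 0.666667) = 0.666667
U% = 66.67%

66.67


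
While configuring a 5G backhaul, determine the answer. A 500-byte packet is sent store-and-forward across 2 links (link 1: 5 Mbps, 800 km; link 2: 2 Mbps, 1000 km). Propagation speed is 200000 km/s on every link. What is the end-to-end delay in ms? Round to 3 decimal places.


Packet = 500 bytes = 4000 bits. Store-and-forward: sum (t_trans + t_prop) per link.
Link 1: t_trans = 4000/(5*10^6) s = 0.8000 ms; t_prop = 800/200000 s = 4.0000 ms; subtotal = 4.8000 ms
Link 2: t_trans = 4000/(2*10^6) s = 2.0000 ms; t_prop = 1000/200000 s = 5.0000 ms; subtotal = 7.0000 ms
End-to-end = 4.8000 + 7.0000 = 11.8000 ms -> 11.800 ms (3 dp)

11.800


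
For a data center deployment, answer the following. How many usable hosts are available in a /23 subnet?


Given: subnet mask /23
Host bits = 32 - 23 = 9
Total addresses = 2^9 = 512
Usable hosts = 512 - 2 (network + broadcast) = 510

510


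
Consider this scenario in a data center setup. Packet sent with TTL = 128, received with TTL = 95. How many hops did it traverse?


Given: initial TTL = 128, received TTL = 95
Hops = initial TTL - received TTL
Hops = 128 - 95 = 33

33


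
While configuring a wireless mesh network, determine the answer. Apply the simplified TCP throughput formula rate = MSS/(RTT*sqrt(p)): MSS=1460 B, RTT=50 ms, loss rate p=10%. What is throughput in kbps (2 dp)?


Given: MSS = 1460 bytes, RTT = 50 ms, loss = 10%
RTT in seconds = 50 / 1000 = 0.05
Loss rate = 10% = 0.1
sqrt(loss) = sqrt(0.1) = 0.316227766017
Throughput (bytes/s) = 1460 / (0.05 * 0.316227766017) = 92338.5077
Throughput (kbps) = 92338.5077 * 8 / 1000 = 738.708061 -> 738.71 kbps (2 dp)

738.71


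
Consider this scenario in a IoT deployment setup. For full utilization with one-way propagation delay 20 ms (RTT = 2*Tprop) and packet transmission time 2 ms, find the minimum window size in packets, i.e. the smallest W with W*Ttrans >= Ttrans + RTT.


Given: Ttrans = 2 ms, RTT = 40 ms (= 2 * Tprop, Tprop = 20 ms)
Time until first ACK returns = Ttrans + RTT = 2 + 40 = 42 ms
Need W * Ttrans >= Ttrans + RTT  ->  W >= (Ttrans + RTT) / Ttrans
(Ttrans + RTT) / Ttrans = 42 / 2 = 21
W_min = ceil(21) = 21

21


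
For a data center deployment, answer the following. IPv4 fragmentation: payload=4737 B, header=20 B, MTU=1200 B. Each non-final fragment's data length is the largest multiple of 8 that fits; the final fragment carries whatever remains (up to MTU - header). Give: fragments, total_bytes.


Max data per non-final fragment = floor((MTU - header)/8)*8 = floor((1200 - 20)/8)*8 = floor(1180/8)*8 = 1176 B
Final fragment needs no 8-byte alignment: it can carry up to MTU - header = 1180 B
Non-final fragments needed = ceil((payload - 1180) / 1176) = ceil(3557/1176) = ceil(3.0247) = 4
Number of fragments = 4 + 1 = 5
Fragment sizes (data): 4 * 1176 B + 33 B (last, 33 <= 1180 OK)
Total bytes sent = payload + n_frags * header = 4737 + 5*20 = 4737 + 100 = 4837 B

5, 4837


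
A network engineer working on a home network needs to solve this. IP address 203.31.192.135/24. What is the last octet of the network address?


Given: IP = 203.31.192.135, prefix = /24
Subnet mask = 255.255.255.0
Last octet of IP: 135
Last octet of mask: 0
Network last octet = 135 AND 0 = 0

0


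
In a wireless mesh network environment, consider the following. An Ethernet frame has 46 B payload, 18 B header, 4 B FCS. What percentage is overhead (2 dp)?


Given: payload = 46 B, header = 18 B, trailer = 4 B
Overhead bytes = header + trailer = 18 + 4 = 22
Total frame = payload + overhead = 46 + 22 = 68
Overhead % = 22 / 68 * 100 = 32.3529% -> 32.35% (2 dp)

32.35


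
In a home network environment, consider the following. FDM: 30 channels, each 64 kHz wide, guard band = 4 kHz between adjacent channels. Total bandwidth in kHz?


Given: 30 channels, 64 kHz each, guard = 4 kHz
Channel bandwidth = 30 * 64 = 1920 kHz
Guard bands = 29 gaps * 4 kHz = 116 kHz
Total = 1920 + 116 = 2036 kHz

2036


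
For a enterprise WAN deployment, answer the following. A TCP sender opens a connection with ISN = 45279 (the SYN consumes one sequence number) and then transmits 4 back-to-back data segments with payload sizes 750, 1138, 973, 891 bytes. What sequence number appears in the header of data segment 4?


The SYN occupies sequence number ISN = 45279, so the first data byte is ISN + 1 = 45280.
SEQ of data segment i = (ISN + 1) + sum of payload sizes of segments 1..i-1.
Segment 1: SEQ = 45280, payload = 750 bytes
Segment 2: SEQ = 46030, payload = 1138 bytes
Segment 3: SEQ = 47168, payload = 973 bytes
Segment 4: SEQ = 48141, payload = 891 bytes
SEQ of segment 4 = 45280 + 750 + 1138 + 973 = 48141

48141


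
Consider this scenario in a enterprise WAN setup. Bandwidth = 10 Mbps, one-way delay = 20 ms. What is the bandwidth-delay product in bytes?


Given: bandwidth = 10 Mbps, delay = 20 ms
BDP in bits = 10 * 10^6 * 20 / 1000
BDP in bits = 200000
BDP in bytes = 200000 / 8 = 25000

25000


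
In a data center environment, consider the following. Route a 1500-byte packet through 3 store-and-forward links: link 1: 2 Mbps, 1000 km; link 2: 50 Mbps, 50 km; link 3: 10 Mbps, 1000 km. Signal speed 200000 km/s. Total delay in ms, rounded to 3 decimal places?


Packet = 1500 bytes = 12000 bits. Store-and-forward: sum (t_trans + t_prop) per link.
Link 1: t_trans = 12000/(2*10^6) s = 6.0000 ms; t_prop = 1000/200000 s = 5.0000 ms; subtotal = 11.0000 ms
Link 2: t_trans = 12000/(50*10^6) s = 0.2400 ms; t_prop = 50/200000 s = 0.2500 ms; subtotal = 0.4900 ms
Link 3: t_trans = 12000/(10*10^6) s = 1.2000 ms; t_prop = 1000/200000 s = 5.0000 ms; subtotal = 6.2000 ms
End-to-end = 11.0000 + 0.4900 + 6.2000 = 17.6900 ms -> 17.690 ms (3 dp)

17.690


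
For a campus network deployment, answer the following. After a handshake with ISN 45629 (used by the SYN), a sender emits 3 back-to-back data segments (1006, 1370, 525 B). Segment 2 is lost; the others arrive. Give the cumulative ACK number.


SYN uses sequence number 45629; first data byte = ISN + 1 = 45630.
Segment 1: SEQ = 45630, len = 1006 B, covers [45630, 46635]
Segment 2: SEQ = 46636, len = 1370 B, covers [46636, 48005] [LOST]
Segment 3: SEQ = 48006, len = 525 B, covers [48006, 48530]
In-order data received: bytes [45630, 46635] (segments 1..1).
Segment 2 missing -> gap begins at byte 46636; later segments buffered out of order.
Cumulative ACK = next expected in-order byte = 45630 + 1006 = 46636

46636


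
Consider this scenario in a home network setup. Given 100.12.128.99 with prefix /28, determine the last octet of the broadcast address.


Given: IP = 100.12.128.99, prefix = /28
Host bits = 32 - 28 = 4
Network last octet = 99 AND mask = 96
Host part size = 2^4 - 1 = 15
Broadcast last octet = 96 OR 15 = 111

111


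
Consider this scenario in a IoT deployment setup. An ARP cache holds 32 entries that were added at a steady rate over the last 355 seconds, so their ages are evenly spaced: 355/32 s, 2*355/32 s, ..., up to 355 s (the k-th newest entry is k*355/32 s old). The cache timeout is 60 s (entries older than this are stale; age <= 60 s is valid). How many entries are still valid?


Ages are k * 355/32 s for k = 1..32 (spacing = 11.0938 s).
Entry k is valid iff k * 355/32 <= 60 iff k <= 32 * 60 / 355 = 5.4085
n_valid = floor(5.4085) = 5
(n_stale = 32 - 5 = 27)

5


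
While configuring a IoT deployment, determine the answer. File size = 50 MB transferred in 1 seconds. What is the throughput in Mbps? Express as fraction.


Given: file = 50 MB, time = 1 s
File in Mb = 50 * 8 = 400 Mb
Throughput = 400 / 1 Mbps
Throughput = 400 Mbps

400


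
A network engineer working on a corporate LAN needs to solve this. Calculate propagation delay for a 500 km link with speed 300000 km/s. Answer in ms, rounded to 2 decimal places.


Given: distance = 500 km, speed = 300000 km/s
Delay = distance / speed = 500 / 300000 seconds
Delay in ms = 500 * 1000 / 300000
Delay = 1.6667 ms
Rounded to 2 dp = 1.67 ms

1.67


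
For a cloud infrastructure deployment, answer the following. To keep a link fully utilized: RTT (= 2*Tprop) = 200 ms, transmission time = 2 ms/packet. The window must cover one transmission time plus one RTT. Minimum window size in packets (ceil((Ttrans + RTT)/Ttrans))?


Given: Ttrans = 2 ms, RTT = 200 ms (= 2 * Tprop, Tprop = 100 ms)
Time until first ACK returns = Ttrans + RTT = 2 + 200 = 202 ms
Need W * Ttrans >= Ttrans + RTT  ->  W >= (Ttrans + RTT) / Ttrans
(Ttrans + RTT) / Ttrans = 202 / 2 = 101
W_min = ceil(101) = 101

101


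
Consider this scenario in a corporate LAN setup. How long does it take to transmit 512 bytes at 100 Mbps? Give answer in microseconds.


Given: packet = 512 bytes, bandwidth = 100 Mbps
Packet in bits = 512 * 8 = 4096 bits
Bandwidth = 100 * 10^6 = 100000000 bps
Time = 4096 / 100000000 seconds
Time in us = 4096 * 10^6 / 100000000 = 40.96

40.96


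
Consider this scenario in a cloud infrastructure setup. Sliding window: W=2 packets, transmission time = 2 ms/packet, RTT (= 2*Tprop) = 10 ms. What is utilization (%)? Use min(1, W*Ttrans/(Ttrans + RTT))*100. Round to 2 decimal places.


Given: W = 2, Ttrans = 2 ms, RTT = 10 ms (= 2 * Tprop, Tprop = 5 ms)
Cycle time = Ttrans + RTT = 2 + 10 = 12 ms (first packet sent until its ACK returns)
W * Ttrans = 2 * 2 = 4 ms of sending per cycle
W * Ttrans / (Ttrans + RTT) = 4 / 12 = 0.333333
U = min(1, 0.333333) = 0.333333
U% = 33.33%

33.33


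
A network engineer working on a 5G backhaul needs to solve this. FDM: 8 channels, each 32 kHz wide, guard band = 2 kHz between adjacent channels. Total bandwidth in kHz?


Given: 8 channels, 32 kHz each, guard = 2 kHz
Channel bandwidth = 8 * 32 = 256 kHz
Guard bands = 7 gaps * 2 kHz = 14 kHz
Total = 256 + 14 = 270 kHz

270


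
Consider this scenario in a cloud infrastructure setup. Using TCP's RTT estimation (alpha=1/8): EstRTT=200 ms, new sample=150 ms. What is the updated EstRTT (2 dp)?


Given: EstRTT = 200 ms, SampleRTT = 150 ms, alpha = 1/8
New EstRTT = (1 - alpha) * EstRTT + alpha * SampleRTT
(7/8) * 200 = 175
(1/8) * 150 = 18.75
New EstRTT = 175 + 18.75 = 193.75 ms -> 193.75 ms (2 dp)

193.75


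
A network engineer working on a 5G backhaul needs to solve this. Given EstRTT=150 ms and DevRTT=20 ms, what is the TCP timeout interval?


Given: EstRTT = 150 ms, DevRTT = 20 ms
Timeout = EstRTT + 4 * DevRTT
4 * DevRTT = 4 * 20 = 80
Timeout = 150 + 80 = 230 ms

230


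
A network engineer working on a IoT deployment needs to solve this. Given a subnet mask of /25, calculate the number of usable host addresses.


Given: subnet mask /25
Host bits = 32 - 25 = 7
Total addresses = 2^7 = 128
Usable hosts = 128 - 2 (network + broadcast) = 126

126


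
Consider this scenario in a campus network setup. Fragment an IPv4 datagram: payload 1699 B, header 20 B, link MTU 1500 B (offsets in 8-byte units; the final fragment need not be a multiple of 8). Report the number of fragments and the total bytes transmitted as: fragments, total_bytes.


Max data per non-final fragment = floor((MTU - header)/8)*8 = floor((1500 - 20)/8)*8 = floor(1480/8)*8 = 1480 B
Final fragment needs no 8-byte alignment: it can carry up to MTU - header = 1480 B
Non-final fragments needed = ceil((payload - 1480) / 1480) = ceil(219/1480) = ceil(0.1480) = 1
Number of fragments = 1 + 1 = 2
Fragment sizes (data): 1 * 1480 B + 219 B (last, 219 <= 1480 OK)
Total bytes sent = payload + n_frags * header = 1699 + 2*20 = 1699 + 40 = 1739 B

2, 1739


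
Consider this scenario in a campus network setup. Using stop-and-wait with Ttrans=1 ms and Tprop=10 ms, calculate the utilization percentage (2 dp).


Given: Ttrans = 1 ms, Tprop = 10 ms
RTT = 2 * Tprop = 2 * 10 = 20 ms
U = Ttrans / (Ttrans + RTT)
U = 1 / (1 + 20)
U = 1 / 21 = 0.047619
U% = 4.76%

4.76


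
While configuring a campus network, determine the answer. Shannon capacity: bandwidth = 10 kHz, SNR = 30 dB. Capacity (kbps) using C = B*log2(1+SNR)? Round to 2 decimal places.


Given: B = 10 kHz, SNR = 30 dB
SNR linear = 10^(30/10) = 1000
1 + SNR = 1001
log2(1001) = 9.9672262588
C = 10 * 1000 * 9.9672262588 = 99672.2626 bps
C = 99.672263 kbps -> 99.67 kbps (2 dp)

99.67


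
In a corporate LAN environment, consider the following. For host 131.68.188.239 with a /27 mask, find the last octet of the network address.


Given: IP = 131.68.188.239, prefix = /27
Subnet mask = 255.255.255.224
Last octet of IP: 239
Last octet of mask: 224
Network last octet = 239 AND 224 = 224

224


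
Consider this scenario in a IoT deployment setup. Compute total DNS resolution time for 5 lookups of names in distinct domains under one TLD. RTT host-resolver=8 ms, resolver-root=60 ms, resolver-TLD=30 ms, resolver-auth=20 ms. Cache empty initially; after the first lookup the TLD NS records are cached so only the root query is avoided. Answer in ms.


Lookup 1 (cold cache): local + root + TLD + auth = 8 + 60 + 30 + 20 = 118 ms
Lookups 2..5 (TLD NS cached -> skip root; new domain -> still ask TLD and auth): local + TLD + auth = 8 + 30 + 20 = 58 ms each
Remaining 4 lookups: 4 * 58 = 232 ms
Total = 118 + 232 = 350 ms

350


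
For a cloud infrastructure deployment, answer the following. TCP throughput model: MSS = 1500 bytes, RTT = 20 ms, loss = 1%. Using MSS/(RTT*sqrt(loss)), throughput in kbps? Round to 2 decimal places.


Given: MSS = 1500 bytes, RTT = 20 ms, loss = 1%
RTT in seconds = 20 / 1000 = 0.02
Loss rate = 1% = 0.01
sqrt(loss) = sqrt(0.01) = 0.1
Throughput (bytes/s) = 1500 / (0.02 * 0.1) = 750000.0000
Throughput (kbps) = 750000.0000 * 8 / 1000 = 6000.000000 -> 6000.00 kbps (2 dp)

6000.00


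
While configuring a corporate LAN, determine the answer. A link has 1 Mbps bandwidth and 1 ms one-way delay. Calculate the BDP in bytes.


Given: bandwidth = 1 Mbps, delay = 1 ms
BDP in bits = 1 * 10^6 * 1 / 1000
BDP in bits = 1000
BDP in bytes = 1000 / 8 = 125

125


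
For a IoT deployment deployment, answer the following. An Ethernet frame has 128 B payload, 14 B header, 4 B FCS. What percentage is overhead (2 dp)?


Given: payload = 128 B, header = 14 B, trailer = 4 B
Overhead bytes = header + trailer = 14 + 4 = 18
Total frame = payload + overhead = 128 + 18 = 146
Overhead % = 18 / 146 * 100 = 12.3288% -> 12.33% (2 dp)

12.33


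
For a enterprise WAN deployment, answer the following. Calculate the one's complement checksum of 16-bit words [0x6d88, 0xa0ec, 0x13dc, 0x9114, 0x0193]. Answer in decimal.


Given words: [0x6d88, 0xa0ec, 0x13dc, 0x9114, 0x0193]
Step 1: Sum all words
Raw sum = 28040 + 41196 + 5084 + 37140 + 403 = 111863
Step 2: Fold carry: (46327 + 1) = 46328
One's complement = ~46328 & 0xFFFF = 19207

19207


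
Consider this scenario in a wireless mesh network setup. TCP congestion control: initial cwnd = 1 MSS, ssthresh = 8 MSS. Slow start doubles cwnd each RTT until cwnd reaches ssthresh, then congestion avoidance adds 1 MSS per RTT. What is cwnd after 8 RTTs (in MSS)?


RTT 0: cwnd = 1 MSS (initial)
RTT 1: cwnd = 2 MSS (slow start, doubled)
RTT 2: cwnd = 4 MSS (slow start, doubled)
RTT 3: cwnd = 8 MSS (slow start, doubled)
RTT 4: cwnd = 9 MSS (congestion avoidance, +1)
RTT 5: cwnd = 10 MSS (congestion avoidance, +1)
RTT 6: cwnd = 11 MSS (congestion avoidance, +1)
RTT 7: cwnd = 12 MSS (congestion avoidance, +1)
RTT 8: cwnd = 13 MSS (congestion avoidance, +1)

13


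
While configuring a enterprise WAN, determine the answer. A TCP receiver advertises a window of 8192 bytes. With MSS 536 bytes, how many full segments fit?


Given: RWND = 8192 bytes, MSS = 536 bytes
Full segments = floor(RWND / MSS)
Full segments = floor(8192 / 536)
Full segments = floor(15.2836) = 15

15


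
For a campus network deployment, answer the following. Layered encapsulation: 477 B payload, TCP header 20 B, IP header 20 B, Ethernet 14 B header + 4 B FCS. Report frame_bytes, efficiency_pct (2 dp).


TCP segment = 477 + 20 = 497 B
IP packet = 497 + 20 = 517 B
Ethernet frame = 517 + 14 + 4 = 535 B
Efficiency = app / frame = 477 / 535 = 0.891589 = 89.1589% -> 89.16% (2 dp)

535, 89.16


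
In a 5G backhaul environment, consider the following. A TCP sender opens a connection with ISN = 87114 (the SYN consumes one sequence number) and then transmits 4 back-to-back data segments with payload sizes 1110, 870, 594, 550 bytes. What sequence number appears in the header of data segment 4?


The SYN occupies sequence number ISN = 87114, so the first data byte is ISN + 1 = 87115.
SEQ of data segment i = (ISN + 1) + sum of payload sizes of segments 1..i-1.
Segment 1: SEQ = 87115, payload = 1110 bytes
Segment 2: SEQ = 88225, payload = 870 bytes
Segment 3: SEQ = 89095, payload = 594 bytes
Segment 4: SEQ = 89689, payload = 550 bytes
SEQ of segment 4 = 87115 + 1110 + 870 + 594 = 89689

89689


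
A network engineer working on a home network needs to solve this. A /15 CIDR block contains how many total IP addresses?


Given: CIDR prefix /15
Host bits = 32 - 15 = 17
Total addresses = 2^17 = 131072

131072


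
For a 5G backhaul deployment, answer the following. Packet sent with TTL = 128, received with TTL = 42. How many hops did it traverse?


Given: initial TTL = 128, received TTL = 42
Hops = initial TTL - received TTL
Hops = 128 - 42 = 86

86


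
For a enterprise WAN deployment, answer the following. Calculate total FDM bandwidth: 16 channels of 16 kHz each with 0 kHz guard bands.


Given: 16 channels, 16 kHz each, guard = 0 kHz
Channel bandwidth = 16 * 16 = 256 kHz
Guard bands = 15 gaps * 0 kHz = 0 kHz
Total = 256 + 0 = 256 kHz

256


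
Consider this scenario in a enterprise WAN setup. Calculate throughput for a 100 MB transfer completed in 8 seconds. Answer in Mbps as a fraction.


Given: file = 100 MB, time = 8 s
File in Mb = 100 * 8 = 800 Mb
Throughput = 800 / 8 Mbps
Throughput = 100 Mbps

100


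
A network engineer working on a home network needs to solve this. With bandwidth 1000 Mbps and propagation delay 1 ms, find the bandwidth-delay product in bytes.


Given: bandwidth = 1000 Mbps, delay = 1 ms
BDP in bits = 1000 * 10^6 * 1 / 1000
BDP in bits = 1000000
BDP in bytes = 1000000 / 8 = 125000

125000


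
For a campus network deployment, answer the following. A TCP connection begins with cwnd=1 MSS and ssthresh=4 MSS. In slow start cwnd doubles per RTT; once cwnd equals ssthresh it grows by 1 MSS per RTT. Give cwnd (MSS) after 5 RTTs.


RTT 0: cwnd = 1 MSS (initial)
RTT 1: cwnd = 2 MSS (slow start, doubled)
RTT 2: cwnd = 4 MSS (slow start, doubled)
RTT 3: cwnd = 5 MSS (congestion avoidance, +1)
RTT 4: cwnd = 6 MSS (congestion avoidance, +1)
RTT 5: cwnd = 7 MSS (congestion avoidance, +1)

7
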